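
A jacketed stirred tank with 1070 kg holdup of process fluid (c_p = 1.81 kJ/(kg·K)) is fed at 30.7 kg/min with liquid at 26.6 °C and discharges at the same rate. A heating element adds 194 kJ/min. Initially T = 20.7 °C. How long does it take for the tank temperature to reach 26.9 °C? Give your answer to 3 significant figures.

37.6 min

Unsteady energy balance on the tank contents: M c_p dT/dt = ṁ c_p (T_in − T) + 194.
τ = M/ṁ = 34.853 min; T_ss = T_in + Q̇/(ṁ c_p) = 30.091 °C.
T(t) = T_ss + (T₀ − T_ss) e^(−t/τ). Set T = 26.9:
e^(−t/τ) = (26.9 − 30.091)/(20.7 − 30.091) = 0.33981
t = −34.853 · ln(0.33981) = 37.619 min.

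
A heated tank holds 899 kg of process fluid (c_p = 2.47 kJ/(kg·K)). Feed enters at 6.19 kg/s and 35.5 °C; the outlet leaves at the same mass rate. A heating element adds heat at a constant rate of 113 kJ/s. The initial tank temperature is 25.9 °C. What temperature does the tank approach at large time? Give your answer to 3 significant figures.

42.9 °C

First-law balance (no shaft work): M c_p dT/dt = ṁ c_p (T_in − T) + 113.
At steady state dT/dt = 0 ⇒ T_ss = T_in + Q̇/(ṁ c_p) = 35.5 + 113/(6.19·2.47) = 42.891 °C.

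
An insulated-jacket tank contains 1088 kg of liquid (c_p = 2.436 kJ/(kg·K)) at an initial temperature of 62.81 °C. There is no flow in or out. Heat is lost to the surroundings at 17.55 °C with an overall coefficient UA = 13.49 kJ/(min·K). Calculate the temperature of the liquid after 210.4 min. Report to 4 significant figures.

33.06 °C

Unsteady energy balance on the tank contents: M c_p dT/dt = −UA(T − T_amb).
dT/dt = (T_ss − T)/τ with T_ss = T_amb = 17.5500 °C, τ = M c_p/UA = 1088·2.436/13.49 = 196.469 min.
This is linear first-order; T(t) = T_ss + (T₀ − T_ss) e^(−t/τ).
T(210.4) = 17.5500 + (45.2600)·0.342698 = 33.0605 °C.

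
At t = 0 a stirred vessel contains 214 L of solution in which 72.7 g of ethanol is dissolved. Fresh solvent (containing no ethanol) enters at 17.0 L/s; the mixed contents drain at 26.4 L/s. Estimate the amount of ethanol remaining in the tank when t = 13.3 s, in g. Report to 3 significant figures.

Let m(t) be the amount of ethanol. Volume: V(t) = V₀ + (Q_in − Q_out) t = 214 − 9.4000 t; V(13.3) = 88.980 L.
No ethanol enters, so dm/dt = −Q_out · (m/V).
dm/m = −Q_out dt/(V₀ − 9.4000 t); integrating gives ln(m/m₀) = −(Q_out/(Q_in−Q_out)) ln(V/V₀).
m = m₀ (V₀/V)^(Q_out/(Q_in−Q_out)) = 72.7 × (214/88.980)^(-2.8085) = 6.1823 g.

6.18 g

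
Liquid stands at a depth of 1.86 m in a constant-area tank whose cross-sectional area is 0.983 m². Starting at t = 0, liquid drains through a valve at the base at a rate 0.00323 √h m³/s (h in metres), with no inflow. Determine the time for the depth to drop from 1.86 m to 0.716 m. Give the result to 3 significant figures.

With no inflow, A dh/dt = −0.00323 √h.
This is separable: 2 d(√h)/dt = −0.00323/A, so √h = √h₀ − (0.00323/(2A)) t.
t = 2A(√h₀ − √h)/0.00323 = 2·0.983·(√1.86 − √0.716)/0.00323
  = 1.9660 × (1.3638 − 0.84617) / 0.00323 = 315.08 s.

315 s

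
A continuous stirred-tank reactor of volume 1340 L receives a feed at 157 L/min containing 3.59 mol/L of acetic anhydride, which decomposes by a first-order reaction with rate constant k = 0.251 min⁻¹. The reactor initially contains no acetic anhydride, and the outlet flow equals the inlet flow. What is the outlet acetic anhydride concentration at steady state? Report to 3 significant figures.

Species balance: V dC/dt = Q C_in − Q C − k V C.
Steady state (dC/dt = 0): C_ss = Q C_in/(Q + kV) = C_in/(1 + kV/Q).
C_ss = 157·3.59/(157 + 0.251·1340) = 563.63/493.34 = 1.1425 mol/L.

1.14 mol/L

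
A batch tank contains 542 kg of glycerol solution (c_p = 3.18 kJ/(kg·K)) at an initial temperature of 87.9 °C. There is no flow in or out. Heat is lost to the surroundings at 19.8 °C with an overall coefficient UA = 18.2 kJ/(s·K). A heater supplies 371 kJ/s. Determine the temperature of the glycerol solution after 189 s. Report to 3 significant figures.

M c_p dT/dt = −UA(T − T_amb) + Q̇.
dT/dt = (T_ss − T)/τ with T_ss = T_amb + Q̇/UA = 19.8 + 371/18.2 = 40.185 °C, τ = M c_p/UA = 542·3.18/18.2 = 94.701 s.
Solution: T(t) = T_ss + (T₀ − T_ss) e^(−t/τ).
T(189) = 40.185 + (47.715)·0.13591 = 46.670 °C.

46.7 °C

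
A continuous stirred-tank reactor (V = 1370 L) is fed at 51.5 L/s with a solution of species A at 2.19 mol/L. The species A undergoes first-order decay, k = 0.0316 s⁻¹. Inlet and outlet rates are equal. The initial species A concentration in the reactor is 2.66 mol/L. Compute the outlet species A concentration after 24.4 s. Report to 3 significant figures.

1.46 mol/L

Accumulation = in − out − consumed: V dC/dt = Q C_in − Q C − k V C.
dC/dt = (Q/V) C_in − (Q/V + k) C; effective rate a = Q/V + k = 0.037591 + 0.0316 = 0.069191 s⁻¹.
C_ss = Q C_in/(Q + kV) = 1.1898 mol/L; C(t) = C_ss + (C₀ − C_ss) e^(−a t).
C(24.4) = 1.1898 + (1.4702)·e^(−0.069191·24.4) = 1.1898 + (1.4702)·0.18484 = 1.4616 mol/L.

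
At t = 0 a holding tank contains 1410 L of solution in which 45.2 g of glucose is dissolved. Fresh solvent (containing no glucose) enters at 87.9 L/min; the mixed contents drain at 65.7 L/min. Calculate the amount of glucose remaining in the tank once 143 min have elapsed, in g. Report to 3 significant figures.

Let m(t) be the amount of glucose. Volume: V(t) = V₀ + (Q_in − Q_out) t = 1410 + 22.200 t; V(143) = 4584.6 L.
Species balance (pure solvent in): dm/dt = −Q_out · m/V(t).
Separate: dm/m = −Q_out dt/V(t) ⇒ ln(m/m₀) = −(Q_out/(Q_in−Q_out)) ln(V/V₀).
m = m₀ (V₀/V)^(Q_out/(Q_in−Q_out)) = 45.2 × (1410/4584.6)^(2.9595) = 1.3793 g.

1.38 g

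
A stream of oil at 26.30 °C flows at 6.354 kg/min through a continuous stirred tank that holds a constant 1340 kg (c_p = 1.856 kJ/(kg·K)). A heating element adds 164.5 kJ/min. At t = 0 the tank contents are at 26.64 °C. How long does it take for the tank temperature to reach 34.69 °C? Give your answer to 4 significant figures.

Heat balance on the well-mixed liquid: M c_p dT/dt = ṁ c_p (T_in − T) + 164.5.
τ = M/ṁ = 210.891 min; T_ss = T_in + Q̇/(ṁ c_p) = 40.2489 °C.
T(t) = T_ss + (T₀ − T_ss) e^(−t/τ). Set T = 34.69:
e^(−t/τ) = (34.69 − 40.2489)/(26.64 − 40.2489) = 0.408476
t = −210.891 · ln(0.408476) = 188.815 min.

188.8 min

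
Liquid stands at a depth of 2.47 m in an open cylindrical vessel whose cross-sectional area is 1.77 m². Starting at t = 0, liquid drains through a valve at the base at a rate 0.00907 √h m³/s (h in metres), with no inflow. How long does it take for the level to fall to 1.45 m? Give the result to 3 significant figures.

With no inflow, A dh/dt = −0.00907 √h.
This is separable: 2 d(√h)/dt = −0.00907/A, so √h = √h₀ − (0.00907/(2A)) t.
t = 2A(√h₀ − √h)/0.00907 = 2·1.77·(√2.47 − √1.45)/0.00907
  = 3.5400 × (1.5716 − 1.2042) / 0.00907 = 143.42 s.

143 s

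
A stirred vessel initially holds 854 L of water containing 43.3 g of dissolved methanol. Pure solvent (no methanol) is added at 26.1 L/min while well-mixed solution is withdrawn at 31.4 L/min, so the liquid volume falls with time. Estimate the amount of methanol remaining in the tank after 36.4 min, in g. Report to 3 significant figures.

9.50 g

Let m(t) be the amount of methanol. Volume: V(t) = V₀ + (Q_in − Q_out) t = 854 − 5.3000 t; V(36.4) = 661.08 L.
Species balance (pure solvent in): dm/dt = −Q_out · m/V(t).
dm/m = −Q_out dt/(V₀ − 5.3000 t); integrating gives ln(m/m₀) = −(Q_out/(Q_in−Q_out)) ln(V/V₀).
m = m₀ (V₀/V)^(Q_out/(Q_in−Q_out)) = 43.3 × (854/661.08)^(-5.9245) = 9.4986 g.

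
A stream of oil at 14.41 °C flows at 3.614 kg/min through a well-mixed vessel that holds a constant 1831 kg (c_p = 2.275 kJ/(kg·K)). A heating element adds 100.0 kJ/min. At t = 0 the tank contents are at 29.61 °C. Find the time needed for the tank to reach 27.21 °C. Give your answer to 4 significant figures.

791.1 min

M c_p dT/dt = ṁ c_p (T_in − T) + Q̇.
τ = M/ṁ = 506.641 min; T_ss = T_in + Q̇/(ṁ c_p) = 26.5727 °C.
T(t) = T_ss + (T₀ − T_ss) e^(−t/τ). Set T = 27.21:
e^(−t/τ) = (27.21 − 26.5727)/(29.61 − 26.5727) = 0.209821
t = −506.641 · ln(0.209821) = 791.119 min.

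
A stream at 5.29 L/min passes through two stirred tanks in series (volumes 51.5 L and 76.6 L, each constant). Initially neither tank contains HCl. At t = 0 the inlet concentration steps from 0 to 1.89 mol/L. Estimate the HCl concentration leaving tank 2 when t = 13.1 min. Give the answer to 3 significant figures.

0.566 mol/L

Each tank obeys Vᵢ dCᵢ/dt = Q(Cᵢ₋₁ − Cᵢ), so τᵢ = Vᵢ/Q.
τ₁ = 51.5/5.29 = 9.7353 min; τ₂ = 76.6/5.29 = 14.480 min.
Tank 1: C₁ = C_in(1 − e^(−t/τ₁)). Tank 2 (τ₁ ≠ τ₂): C₂ = C_in[1 − (τ₁ e^(−t/τ₁) − τ₂ e^(−t/τ₂))/(τ₁ − τ₂)].
At t = 13.1: e^(−t/τ₁) = 0.26038, e^(−t/τ₂) = 0.40467.
C₂ = 1.89·[1 − (9.7353·0.26038 − 14.480·0.40467)/(-4.7448)] = 1.89·0.29928 = 0.56564 mol/L.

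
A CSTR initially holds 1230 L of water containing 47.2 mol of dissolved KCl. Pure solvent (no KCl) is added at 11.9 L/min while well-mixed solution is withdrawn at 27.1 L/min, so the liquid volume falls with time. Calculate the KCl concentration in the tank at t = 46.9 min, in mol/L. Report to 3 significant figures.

Let m(t) be the amount of KCl. Volume: V(t) = V₀ + (Q_in − Q_out) t = 1230 − 15.200 t; V(46.9) = 517.12 L.
Solute balance: dm/dt = 0 − Q_out C = −Q_out m/V(t).
dm/m = −Q_out dt/(V₀ − 15.200 t); integrating gives ln(m/m₀) = −(Q_out/(Q_in−Q_out)) ln(V/V₀).
m = m₀ (V₀/V)^(Q_out/(Q_in−Q_out)) = 47.2 × (1230/517.12)^(-1.7829) = 10.070 mol.
C = m/V = 10.070/517.12 = 0.019473 mol/L.

0.0195 mol/L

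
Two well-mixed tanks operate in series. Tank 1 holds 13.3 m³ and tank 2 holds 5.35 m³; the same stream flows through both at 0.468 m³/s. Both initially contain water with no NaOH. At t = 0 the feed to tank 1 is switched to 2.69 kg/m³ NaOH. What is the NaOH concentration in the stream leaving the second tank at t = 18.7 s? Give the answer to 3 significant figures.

Each tank obeys Vᵢ dCᵢ/dt = Q(Cᵢ₋₁ − Cᵢ), so τᵢ = Vᵢ/Q.
τ₁ = 13.3/0.468 = 28.419 s; τ₂ = 5.35/0.468 = 11.432 s.
Solving the cascade with C₁(0)=C₂(0)=0 gives C₂(t) = C_in[1 − (τ₁ e^(−t/τ₁) − τ₂ e^(−t/τ₂))/(τ₁ − τ₂)].
At t = 18.7: e^(−t/τ₁) = 0.51788, e^(−t/τ₂) = 0.19479.
C₂ = 2.69·[1 − (28.419·0.51788 − 11.432·0.19479)/(16.987)] = 2.69·0.26470 = 0.71204 kg/m³.

0.712 kg/m³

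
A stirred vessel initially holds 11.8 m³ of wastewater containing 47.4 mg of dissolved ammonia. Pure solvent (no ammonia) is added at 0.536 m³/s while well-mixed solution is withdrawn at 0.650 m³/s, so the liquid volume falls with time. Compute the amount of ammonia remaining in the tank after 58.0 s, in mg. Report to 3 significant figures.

Let m(t) be the amount of ammonia. Volume: V(t) = V₀ + (Q_in − Q_out) t = 11.8 − 0.11400 t; V(58.0) = 5.1880 m³.
No ammonia enters, so dm/dt = −Q_out · (m/V).
Separate: dm/m = −Q_out dt/V(t) ⇒ ln(m/m₀) = −(Q_out/(Q_in−Q_out)) ln(V/V₀).
m = m₀ (V₀/V)^(Q_out/(Q_in−Q_out)) = 47.4 × (11.8/5.1880)^(-5.7018) = 0.43745 mg.

0.437 mg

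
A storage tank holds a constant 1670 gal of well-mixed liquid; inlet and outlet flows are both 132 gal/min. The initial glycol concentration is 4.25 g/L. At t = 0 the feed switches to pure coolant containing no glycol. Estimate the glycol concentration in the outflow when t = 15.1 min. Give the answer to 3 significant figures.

1.29 g/L

Transient balance on the dissolved component: V dC/dt = Q(C_in − C).
Time constant τ = V/Q = 1670/132 = 12.652 min.
Integrating: C(t) = C_in + (C₀ − C_in) e^(−t/τ).
C(15.1) = 0 + (4.25 − 0)·e^(−15.1/12.652) = 0 + (4.2500)·0.30315 = 1.2884 g/L.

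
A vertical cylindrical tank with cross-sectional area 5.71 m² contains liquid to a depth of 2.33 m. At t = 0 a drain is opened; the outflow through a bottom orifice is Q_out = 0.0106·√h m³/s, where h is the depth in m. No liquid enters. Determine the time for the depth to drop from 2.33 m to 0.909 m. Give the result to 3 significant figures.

Accumulation of liquid (constant cross-section A): A dh/dt = −0.0106 √h.
∫ h^(−1/2) dh = −(0.0106/A) ∫ dt, giving 2√h = 2√h₀ − (0.0106/A) t.
t = 2A(√h₀ − √h)/0.0106 = 2·5.71·(√2.33 − √0.909)/0.0106
  = 11.420 × (1.5264 − 0.95341) / 0.0106 = 617.35 s.

617 s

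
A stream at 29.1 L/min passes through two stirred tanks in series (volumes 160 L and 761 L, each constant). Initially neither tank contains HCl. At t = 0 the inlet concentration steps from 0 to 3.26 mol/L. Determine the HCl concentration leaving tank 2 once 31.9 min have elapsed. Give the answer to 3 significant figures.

Species balance on tank i: dCᵢ/dt = (Cᵢ₋₁ − Cᵢ)/τᵢ with τᵢ = Vᵢ/Q.
τ₁ = 160/29.1 = 5.4983 min; τ₂ = 761/29.1 = 26.151 min.
Tank 1: C₁ = C_in(1 − e^(−t/τ₁)). Tank 2 (τ₁ ≠ τ₂): C₂ = C_in[1 − (τ₁ e^(−t/τ₁) − τ₂ e^(−t/τ₂))/(τ₁ − τ₂)].
At t = 31.9: e^(−t/τ₁) = 0.0030221, e^(−t/τ₂) = 0.29528.
C₂ = 3.26·[1 − (5.4983·0.0030221 − 26.151·0.29528)/(-20.653)] = 3.26·0.62691 = 2.0437 mol/L.

2.04 mol/L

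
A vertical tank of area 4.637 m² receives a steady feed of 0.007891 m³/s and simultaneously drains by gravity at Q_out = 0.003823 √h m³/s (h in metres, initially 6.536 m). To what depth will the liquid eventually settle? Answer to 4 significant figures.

A dh/dt = Q_in − 0.003823 √h. Steady state requires inflow = outflow:
Q_in = 0.003823 √h_ss ⇒ √h_ss = 0.007891/0.003823 = 2.06409.
h_ss = 2.06409² = 4.26045 m. (Since h₀ = 6.536 m > h_ss, the level will fall toward this value.)

4.260 m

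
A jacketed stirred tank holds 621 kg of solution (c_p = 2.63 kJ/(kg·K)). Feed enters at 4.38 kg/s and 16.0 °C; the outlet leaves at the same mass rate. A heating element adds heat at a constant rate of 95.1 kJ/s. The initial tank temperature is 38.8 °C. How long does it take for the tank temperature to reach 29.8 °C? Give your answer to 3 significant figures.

137 s

Heat balance on the well-mixed liquid: M c_p dT/dt = ṁ c_p (T_in − T) + 95.1.
τ = M/ṁ = 141.78 s; T_ss = T_in + Q̇/(ṁ c_p) = 24.256 °C.
T(t) = T_ss + (T₀ − T_ss) e^(−t/τ). Set T = 29.8:
e^(−t/τ) = (29.8 − 24.256)/(38.8 − 24.256) = 0.38120
t = −141.78 · ln(0.38120) = 136.74 s.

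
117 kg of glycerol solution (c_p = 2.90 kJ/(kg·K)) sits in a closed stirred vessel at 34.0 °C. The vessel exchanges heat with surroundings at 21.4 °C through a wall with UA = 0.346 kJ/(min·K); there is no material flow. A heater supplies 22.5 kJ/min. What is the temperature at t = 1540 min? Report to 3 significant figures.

75.5 °C

Energy balance: M c_p dT/dt = −UA(T − T_amb) + Q̇.
dT/dt = (T_ss − T)/τ with T_ss = T_amb + Q̇/UA = 21.4 + 22.5/0.346 = 86.429 °C, τ = M c_p/UA = 117·2.90/0.346 = 980.64 min.
T approaches T_ss exponentially: T(t) = T_ss + (T₀ − T_ss) e^(−t/τ).
T(1540) = 86.429 + (-52.429)·0.20796 = 75.526 °C.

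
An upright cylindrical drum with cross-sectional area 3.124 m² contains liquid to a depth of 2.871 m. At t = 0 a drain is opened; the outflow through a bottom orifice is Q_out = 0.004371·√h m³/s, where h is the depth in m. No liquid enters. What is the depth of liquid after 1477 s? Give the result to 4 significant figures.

0.4371 m

Accumulation of liquid (constant cross-section A): A dh/dt = −0.004371 √h.
This is separable: 2 d(√h)/dt = −0.004371/A, so √h = √h₀ − (0.004371/(2A)) t.
√h = √2.871 − 0.004371·1477/(2·3.124) = 1.69440 − 1.03329 = 0.661117.
h = 0.661117² = 0.437076 m.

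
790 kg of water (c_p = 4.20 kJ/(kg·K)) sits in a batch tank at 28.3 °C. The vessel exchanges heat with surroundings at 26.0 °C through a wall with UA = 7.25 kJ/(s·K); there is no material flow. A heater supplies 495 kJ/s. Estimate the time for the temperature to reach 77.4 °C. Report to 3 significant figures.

M c_p dT/dt = −UA(T − T_amb) + Q̇.
τ = M c_p/UA = 457.66 s; T_ss = T_amb + Q̇/UA = 26.0 + 495/7.25 = 94.276 °C.
T(t) = T_ss + (T₀ − T_ss)e^(−t/τ); set T = 77.4:
t = −τ ln[(T − T_ss)/(T₀ − T_ss)] = −457.66 · ln(0.25579) = 623.97 s.

624 s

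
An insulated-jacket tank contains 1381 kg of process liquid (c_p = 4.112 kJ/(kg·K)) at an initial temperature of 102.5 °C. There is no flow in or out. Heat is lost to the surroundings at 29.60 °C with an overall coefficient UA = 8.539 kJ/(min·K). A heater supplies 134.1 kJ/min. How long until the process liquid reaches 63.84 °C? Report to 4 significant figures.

Energy balance: M c_p dT/dt = −UA(T − T_amb) + Q̇.
τ = M c_p/UA = 665.028 min; T_ss = T_amb + Q̇/UA = 29.60 + 134.1/8.539 = 45.3044 °C.
T(t) = T_ss + (T₀ − T_ss)e^(−t/τ); set T = 63.84:
t = −τ ln[(T − T_ss)/(T₀ − T_ss)] = −665.028 · ln(0.324074) = 749.343 min.

749.3 min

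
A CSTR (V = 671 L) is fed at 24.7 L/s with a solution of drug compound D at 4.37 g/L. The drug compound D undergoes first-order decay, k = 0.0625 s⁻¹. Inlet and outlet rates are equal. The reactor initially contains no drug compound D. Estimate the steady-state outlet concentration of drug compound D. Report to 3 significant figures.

1.62 g/L

Species balance: V dC/dt = Q C_in − Q C − k V C.
At steady state: 0 = Q C_in − (Q + kV) C_ss, so C_ss = Q C_in/(Q + kV).
C_ss = 24.7·4.37/(24.7 + 0.0625·671) = 107.94/66.638 = 1.6198 g/L.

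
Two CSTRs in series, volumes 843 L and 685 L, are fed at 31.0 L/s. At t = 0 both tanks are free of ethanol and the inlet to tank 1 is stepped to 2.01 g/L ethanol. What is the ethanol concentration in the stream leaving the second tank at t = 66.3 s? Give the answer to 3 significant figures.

1.51 g/L

Each tank obeys Vᵢ dCᵢ/dt = Q(Cᵢ₋₁ − Cᵢ), so τᵢ = Vᵢ/Q.
τ₁ = 843/31.0 = 27.194 s; τ₂ = 685/31.0 = 22.097 s.
Tank 1: C₁ = C_in(1 − e^(−t/τ₁)). Tank 2 (τ₁ ≠ τ₂): C₂ = C_in[1 − (τ₁ e^(−t/τ₁) − τ₂ e^(−t/τ₂))/(τ₁ − τ₂)].
At t = 66.3: e^(−t/τ₁) = 0.087329, e^(−t/τ₂) = 0.049765.
C₂ = 2.01·[1 − (27.194·0.087329 − 22.097·0.049765)/(5.0968)] = 2.01·0.74982 = 1.5071 g/L.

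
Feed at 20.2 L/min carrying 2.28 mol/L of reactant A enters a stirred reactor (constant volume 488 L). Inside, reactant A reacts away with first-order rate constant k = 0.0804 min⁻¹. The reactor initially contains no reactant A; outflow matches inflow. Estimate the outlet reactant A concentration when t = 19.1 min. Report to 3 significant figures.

V dC/dt = Q(C_in − C) − k V C.
This is linear with rate a = Q/V + k = 0.12179 min⁻¹.
C_ss = Q C_in/(Q + kV) = 0.77489 mol/L; C(t) = C_ss + (C₀ − C_ss) e^(−a t).
C(19.1) = 0.77489 + (-0.77489)·e^(−0.12179·19.1) = 0.77489 + (-0.77489)·0.097661 = 0.69922 mol/L.

0.699 mol/L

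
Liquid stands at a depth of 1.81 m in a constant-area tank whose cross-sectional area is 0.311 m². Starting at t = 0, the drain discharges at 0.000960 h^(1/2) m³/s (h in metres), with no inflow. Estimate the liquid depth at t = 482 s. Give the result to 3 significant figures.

Mass balance (ρ constant): A dh/dt = −0.000960 √h.
Separate and integrate: 2(√h − √h₀) = −(0.000960/A) t.
√h = √1.81 − 0.000960·482/(2·0.311) = 1.3454 − 0.74392 = 0.60144.
h = 0.60144² = 0.36173 m.

0.362 m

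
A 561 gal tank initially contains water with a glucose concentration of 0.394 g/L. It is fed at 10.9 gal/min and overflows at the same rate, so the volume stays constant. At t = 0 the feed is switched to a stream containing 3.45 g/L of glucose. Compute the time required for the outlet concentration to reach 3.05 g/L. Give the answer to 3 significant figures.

105 min

Species balance: V dC/dt = Q(C_in − C) ⇒ τ = V/Q = 51.468 min.
C(t) = C_in + (C₀ − C_in) e^(−t/τ). Set C = 3.05 and solve for t:
e^(−t/τ) = (C − C_in)/(C₀ − C_in) = (3.05 − 3.45)/(0.394 − 3.45) = 0.13089
t = −τ ln(…) = 51.468 × 2.0334 = 104.65 min.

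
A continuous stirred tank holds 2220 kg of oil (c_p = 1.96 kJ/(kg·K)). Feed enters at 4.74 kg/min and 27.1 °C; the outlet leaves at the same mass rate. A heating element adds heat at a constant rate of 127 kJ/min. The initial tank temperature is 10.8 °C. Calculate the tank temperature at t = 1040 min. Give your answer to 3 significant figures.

37.5 °C

Energy balance: M c_p dT/dt = ṁ c_p (T_in − T) + 127.
τ = M/ṁ = 468.35 min; T_ss = T_in + Q̇/(ṁ c_p) = 27.1 + 127/(4.74·1.96) = 40.770 °C.
This is linear first-order; T(t) = T_ss + (T₀ − T_ss) e^(−t/τ).
T(1040) = 40.770 + (-29.970)·e^(−1040/468.35) = 40.770 + (-29.970)·0.10855 = 37.517 °C.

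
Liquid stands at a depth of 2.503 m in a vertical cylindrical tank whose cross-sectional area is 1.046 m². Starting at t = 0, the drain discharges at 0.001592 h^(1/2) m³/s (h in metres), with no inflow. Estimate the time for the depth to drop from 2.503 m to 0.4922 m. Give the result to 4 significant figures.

A dh/dt = −Q_out = −0.001592 √h.
This is separable: 2 d(√h)/dt = −0.001592/A, so √h = √h₀ − (0.001592/(2A)) t.
t = 2A(√h₀ − √h)/0.001592 = 2·1.046·(√2.503 − √0.4922)/0.001592
  = 2.09200 × (1.58209 − 0.701570) / 0.001592 = 1157.06 s.

1157 s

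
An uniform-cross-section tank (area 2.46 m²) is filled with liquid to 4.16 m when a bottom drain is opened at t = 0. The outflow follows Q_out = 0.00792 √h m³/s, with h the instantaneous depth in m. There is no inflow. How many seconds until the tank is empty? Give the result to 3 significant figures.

With no inflow, A dh/dt = −0.00792 √h.
This is separable: 2 d(√h)/dt = −0.00792/A, so √h = √h₀ − (0.00792/(2A)) t.
Tank is empty when √h = 0: t_empty = 2A√h₀/0.00792.
t_empty = 2·2.46·√4.16/0.00792 = 4.9200·2.0396/0.00792 = 1267.0 s.

1270 s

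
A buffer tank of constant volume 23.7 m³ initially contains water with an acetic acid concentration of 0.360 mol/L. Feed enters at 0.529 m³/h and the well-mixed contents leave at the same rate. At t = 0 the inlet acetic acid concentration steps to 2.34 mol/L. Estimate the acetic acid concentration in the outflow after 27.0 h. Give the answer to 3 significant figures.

Mass balance on the solute (V constant): V dC/dt = Q(C_in − C).
So dC/dt = (C_in − C)/τ with τ = V/Q = 23.7/0.529 = 44.802 h.
C approaches C_in exponentially: C(t) = C_in + (C₀ − C_in) e^(−t/τ).
C(27.0) = 2.34 + (0.360 − 2.34)·e^(−27.0/44.802) = 2.34 + (-1.9800)·0.54735 = 1.2562 mol/L.

1.26 mol/L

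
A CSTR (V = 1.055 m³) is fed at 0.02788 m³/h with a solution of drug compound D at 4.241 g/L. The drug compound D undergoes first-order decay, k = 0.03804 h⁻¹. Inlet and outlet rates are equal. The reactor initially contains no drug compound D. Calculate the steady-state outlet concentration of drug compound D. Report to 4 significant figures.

Accumulation = in − out − consumed: V dC/dt = Q C_in − Q C − k V C.
At steady state: 0 = Q C_in − (Q + kV) C_ss, so C_ss = Q C_in/(Q + kV).
C_ss = 0.02788·4.241/(0.02788 + 0.03804·1.055) = 0.118239/0.0680122 = 1.73850 g/L.

1.738 g/L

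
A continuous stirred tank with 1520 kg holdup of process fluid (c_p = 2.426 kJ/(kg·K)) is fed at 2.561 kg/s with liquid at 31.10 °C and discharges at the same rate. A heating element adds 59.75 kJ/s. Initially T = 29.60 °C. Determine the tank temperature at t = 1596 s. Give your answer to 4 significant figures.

M c_p dT/dt = ṁ c_p (T_in − T) + Q̇.
τ = M/ṁ = 593.518 s; T_ss = T_in + Q̇/(ṁ c_p) = 31.10 + 59.75/(2.561·2.426) = 40.7170 °C.
Solution: T(t) = T_ss + (T₀ − T_ss) e^(−t/τ).
T(1596) = 40.7170 + (-11.1170)·e^(−1596/593.518) = 40.7170 + (-11.1170)·0.0679455 = 39.9616 °C.

39.96 °C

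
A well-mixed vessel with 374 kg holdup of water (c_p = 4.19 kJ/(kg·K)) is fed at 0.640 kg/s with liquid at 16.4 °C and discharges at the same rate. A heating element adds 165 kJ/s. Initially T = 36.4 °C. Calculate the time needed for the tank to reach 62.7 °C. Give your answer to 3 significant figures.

M c_p dT/dt = ṁ c_p (T_in − T) + Q̇.
τ = M/ṁ = 584.38 s; T_ss = T_in + Q̇/(ṁ c_p) = 77.930 °C.
T(t) = T_ss + (T₀ − T_ss) e^(−t/τ). Set T = 62.7:
e^(−t/τ) = (62.7 − 77.930)/(36.4 − 77.930) = 0.36673
t = −584.38 · ln(0.36673) = 586.20 s.

586 s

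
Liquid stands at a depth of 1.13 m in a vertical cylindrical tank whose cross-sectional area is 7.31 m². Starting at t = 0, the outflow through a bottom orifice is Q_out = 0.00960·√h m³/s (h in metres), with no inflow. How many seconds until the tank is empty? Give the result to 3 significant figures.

With no inflow, A dh/dt = −0.00960 √h.
Separate and integrate: 2(√h − √h₀) = −(0.00960/A) t.
Tank is empty when √h = 0: t_empty = 2A√h₀/0.00960.
t_empty = 2·7.31·√1.13/0.00960 = 14.620·1.0630/0.00960 = 1618.9 s.

1620 s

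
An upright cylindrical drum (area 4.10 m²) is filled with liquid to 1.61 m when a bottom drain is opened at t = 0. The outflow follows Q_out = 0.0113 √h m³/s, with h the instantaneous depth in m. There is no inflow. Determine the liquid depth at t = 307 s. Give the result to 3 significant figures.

0.715 m

Mass balance (ρ constant): A dh/dt = −0.0113 √h.
∫ h^(−1/2) dh = −(0.0113/A) ∫ dt, giving 2√h = 2√h₀ − (0.0113/A) t.
√h = √1.61 − 0.0113·307/(2·4.10) = 1.2689 − 0.42306 = 0.84580.
h = 0.84580² = 0.71537 m.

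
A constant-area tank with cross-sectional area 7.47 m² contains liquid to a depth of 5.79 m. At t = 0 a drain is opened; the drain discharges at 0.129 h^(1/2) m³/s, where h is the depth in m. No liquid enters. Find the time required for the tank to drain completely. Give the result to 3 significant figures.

279 s

With no inflow, A dh/dt = −0.129 √h.
Separate and integrate: 2(√h − √h₀) = −(0.129/A) t.
Tank is empty when √h = 0: t_empty = 2A√h₀/0.129.
t_empty = 2·7.47·√5.79/0.129 = 14.940·2.4062/0.129 = 278.68 s.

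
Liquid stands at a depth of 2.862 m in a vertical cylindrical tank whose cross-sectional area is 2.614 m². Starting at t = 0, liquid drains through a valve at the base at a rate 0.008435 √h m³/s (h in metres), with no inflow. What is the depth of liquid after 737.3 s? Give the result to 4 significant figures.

0.2522 m

A dh/dt = −Q_out = −0.008435 √h.
Separate and integrate: 2(√h − √h₀) = −(0.008435/A) t.
√h = √2.862 − 0.008435·737.3/(2·2.614) = 1.69174 − 1.18958 = 0.502164.
h = 0.502164² = 0.252169 m.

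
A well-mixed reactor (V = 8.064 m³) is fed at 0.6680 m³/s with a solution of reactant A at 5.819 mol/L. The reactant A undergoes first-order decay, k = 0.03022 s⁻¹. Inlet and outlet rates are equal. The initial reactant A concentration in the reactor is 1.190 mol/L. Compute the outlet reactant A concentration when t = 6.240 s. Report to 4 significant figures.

V dC/dt = Q(C_in − C) − k V C.
This is linear with rate a = Q/V + k = 0.113057 s⁻¹.
C_ss = Q C_in/(Q + kV) = 4.26359 mol/L; C(t) = C_ss + (C₀ − C_ss) e^(−a t).
C(6.240) = 4.26359 + (-3.07359)·e^(−0.113057·6.240) = 4.26359 + (-3.07359)·0.493873 = 2.74563 mol/L.

2.746 mol/L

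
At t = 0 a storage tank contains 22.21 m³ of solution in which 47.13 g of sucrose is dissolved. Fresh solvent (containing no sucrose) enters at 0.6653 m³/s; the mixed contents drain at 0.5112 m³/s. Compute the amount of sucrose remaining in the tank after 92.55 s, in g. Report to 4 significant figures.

Total volume: dV/dt = Q_in − Q_out = 0.154100 m³/s, so V(t) = 22.21 + 0.154100 t and V(92.55) = 36.4720 m³.
No sucrose enters, so dm/dt = −Q_out · (m/V).
Separate: dm/m = −Q_out dt/V(t) ⇒ ln(m/m₀) = −(Q_out/(Q_in−Q_out)) ln(V/V₀).
m = m₀ (V₀/V)^(Q_out/(Q_in−Q_out)) = 47.13 × (22.21/36.4720)^(3.31733) = 9.09307 g.

9.093 g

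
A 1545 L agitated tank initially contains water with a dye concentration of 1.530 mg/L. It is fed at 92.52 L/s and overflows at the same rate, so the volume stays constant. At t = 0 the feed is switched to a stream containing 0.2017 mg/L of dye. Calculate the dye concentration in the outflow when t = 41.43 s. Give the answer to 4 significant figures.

0.3128 mg/L

Accumulation = in − out for the solute gives V dC/dt = Q(C_in − C).
So dC/dt = (C_in − C)/τ with τ = V/Q = 1545/92.52 = 16.6991 s.
Integrating: C(t) = C_in + (C₀ − C_in) e^(−t/τ).
C(41.43) = 0.2017 + (1.530 − 0.2017)·e^(−41.43/16.6991) = 0.2017 + (1.32830)·0.0836618 = 0.312828 mg/L.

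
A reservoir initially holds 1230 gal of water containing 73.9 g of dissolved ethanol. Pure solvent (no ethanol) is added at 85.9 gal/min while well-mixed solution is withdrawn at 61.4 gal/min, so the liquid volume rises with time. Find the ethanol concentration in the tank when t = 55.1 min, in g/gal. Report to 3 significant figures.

0.00448 g/gal

Let m(t) be the amount of ethanol. Volume: V(t) = V₀ + (Q_in − Q_out) t = 1230 + 24.500 t; V(55.1) = 2580.0 gal.
Species balance (pure solvent in): dm/dt = −Q_out · m/V(t).
Separate: dm/m = −Q_out dt/V(t) ⇒ ln(m/m₀) = −(Q_out/(Q_in−Q_out)) ln(V/V₀).
m = m₀ (V₀/V)^(Q_out/(Q_in−Q_out)) = 73.9 × (1230/2580.0)^(2.5061) = 11.545 g.
C = m/V = 11.545/2580.0 = 0.0044751 g/gal.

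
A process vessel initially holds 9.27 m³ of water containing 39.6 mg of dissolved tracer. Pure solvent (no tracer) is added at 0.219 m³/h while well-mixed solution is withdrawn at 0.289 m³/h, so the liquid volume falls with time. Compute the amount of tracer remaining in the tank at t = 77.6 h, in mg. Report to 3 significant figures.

Total volume: dV/dt = Q_in − Q_out = -0.070000 m³/h, so V(t) = 9.27 − 0.070000 t and V(77.6) = 3.8380 m³.
No tracer enters, so dm/dt = −Q_out · (m/V).
Separate: dm/m = −Q_out dt/V(t) ⇒ ln(m/m₀) = −(Q_out/(Q_in−Q_out)) ln(V/V₀).
m = m₀ (V₀/V)^(Q_out/(Q_in−Q_out)) = 39.6 × (9.27/3.8380)^(-4.1286) = 1.0389 mg.

1.04 mg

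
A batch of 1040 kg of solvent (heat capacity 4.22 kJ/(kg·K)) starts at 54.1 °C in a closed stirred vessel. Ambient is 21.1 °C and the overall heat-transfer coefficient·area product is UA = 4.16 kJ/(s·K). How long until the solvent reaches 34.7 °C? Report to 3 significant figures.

Lumped-capacitance energy balance: M c_p dT/dt = UA(T_amb − T).
τ = M c_p/UA = 1055.0 s; T_ss = T_amb = 21.100 °C.
T(t) = T_ss + (T₀ − T_ss)e^(−t/τ); set T = 34.7:
t = −τ ln[(T − T_ss)/(T₀ − T_ss)] = −1055.0 · ln(0.41212) = 935.19 s.

935 s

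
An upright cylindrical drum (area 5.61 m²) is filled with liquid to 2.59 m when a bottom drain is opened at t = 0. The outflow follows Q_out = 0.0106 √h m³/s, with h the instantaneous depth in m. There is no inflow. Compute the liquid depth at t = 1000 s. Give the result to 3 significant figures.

0.442 m

Volume balance on the tank: A dh/dt = −0.0106 √h.
This is separable: 2 d(√h)/dt = −0.0106/A, so √h = √h₀ − (0.0106/(2A)) t.
√h = √2.59 − 0.0106·1000/(2·5.61) = 1.6093 − 0.94474 = 0.66461.
h = 0.66461² = 0.44170 m.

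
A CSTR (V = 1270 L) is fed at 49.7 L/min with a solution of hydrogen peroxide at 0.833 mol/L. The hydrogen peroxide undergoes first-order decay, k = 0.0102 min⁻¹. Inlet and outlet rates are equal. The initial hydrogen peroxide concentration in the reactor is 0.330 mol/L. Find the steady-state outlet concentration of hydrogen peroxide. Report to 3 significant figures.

Species balance: V dC/dt = Q C_in − Q C − k V C.
At steady state: 0 = Q C_in − (Q + kV) C_ss, so C_ss = Q C_in/(Q + kV).
C_ss = 49.7·0.833/(49.7 + 0.0102·1270) = 41.400/62.654 = 0.66077 mol/L.

0.661 mol/L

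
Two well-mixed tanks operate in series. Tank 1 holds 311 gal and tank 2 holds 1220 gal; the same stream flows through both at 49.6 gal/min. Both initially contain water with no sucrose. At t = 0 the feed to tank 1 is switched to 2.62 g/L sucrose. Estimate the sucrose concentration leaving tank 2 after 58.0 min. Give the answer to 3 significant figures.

2.29 g/L

Time constants: τᵢ = Vᵢ/Q for each well-mixed tank.
τ₁ = 311/49.6 = 6.2702 min; τ₂ = 1220/49.6 = 24.597 min.
Solving the cascade with C₁(0)=C₂(0)=0 gives C₂(t) = C_in[1 − (τ₁ e^(−t/τ₁) − τ₂ e^(−t/τ₂))/(τ₁ − τ₂)].
At t = 58.0: e^(−t/τ₁) = 9.6096e-05, e^(−t/τ₂) = 0.094606.
C₂ = 2.62·[1 − (6.2702·9.6096e-05 − 24.597·0.094606)/(-18.327)] = 2.62·0.87306 = 2.2874 g/L.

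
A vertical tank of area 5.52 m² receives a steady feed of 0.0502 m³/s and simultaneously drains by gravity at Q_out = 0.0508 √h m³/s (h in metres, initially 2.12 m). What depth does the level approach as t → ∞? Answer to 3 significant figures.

0.977 m

Accumulation of liquid (constant cross-section A): A dh/dt = Q_in − 0.0508 √h. At steady state dh/dt = 0:
Q_in = 0.0508 √h_ss ⇒ √h_ss = 0.0502/0.0508 = 0.98819.
h_ss = 0.98819² = 0.97652 m. (Since h₀ = 2.12 m > h_ss, the level will fall toward this value.)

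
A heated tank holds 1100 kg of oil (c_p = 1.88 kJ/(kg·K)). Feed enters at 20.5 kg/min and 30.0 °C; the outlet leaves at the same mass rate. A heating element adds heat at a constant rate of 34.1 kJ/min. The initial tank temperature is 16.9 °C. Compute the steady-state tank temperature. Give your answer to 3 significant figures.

30.9 °C

Heat balance on the well-mixed liquid: M c_p dT/dt = ṁ c_p (T_in − T) + 34.1.
At steady state dT/dt = 0 ⇒ T_ss = T_in + Q̇/(ṁ c_p) = 30.0 + 34.1/(20.5·1.88) = 30.885 °C.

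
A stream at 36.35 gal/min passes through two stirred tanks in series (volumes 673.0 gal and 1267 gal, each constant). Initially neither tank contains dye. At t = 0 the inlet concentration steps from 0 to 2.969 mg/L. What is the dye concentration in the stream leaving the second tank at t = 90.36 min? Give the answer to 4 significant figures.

2.521 mg/L

Species balance on tank i: dCᵢ/dt = (Cᵢ₋₁ − Cᵢ)/τᵢ with τᵢ = Vᵢ/Q.
τ₁ = 673.0/36.35 = 18.5144 min; τ₂ = 1267/36.35 = 34.8556 min.
Solving the cascade with C₁(0)=C₂(0)=0 gives C₂(t) = C_in[1 − (τ₁ e^(−t/τ₁) − τ₂ e^(−t/τ₂))/(τ₁ − τ₂)].
At t = 90.36: e^(−t/τ₁) = 0.00759311, e^(−t/τ₂) = 0.0748393.
C₂ = 2.969·[1 − (18.5144·0.00759311 − 34.8556·0.0748393)/(-16.3411)] = 2.969·0.848971 = 2.52059 mg/L.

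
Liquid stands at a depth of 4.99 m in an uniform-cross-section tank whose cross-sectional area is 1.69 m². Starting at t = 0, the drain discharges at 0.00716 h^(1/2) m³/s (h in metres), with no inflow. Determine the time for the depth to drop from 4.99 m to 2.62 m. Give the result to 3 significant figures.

290 s

Accumulation of liquid (constant cross-section A): A dh/dt = −0.00716 √h.
Separate and integrate: 2(√h − √h₀) = −(0.00716/A) t.
t = 2A(√h₀ − √h)/0.00716 = 2·1.69·(√4.99 − √2.62)/0.00716
  = 3.3800 × (2.2338 − 1.6186) / 0.00716 = 290.41 s.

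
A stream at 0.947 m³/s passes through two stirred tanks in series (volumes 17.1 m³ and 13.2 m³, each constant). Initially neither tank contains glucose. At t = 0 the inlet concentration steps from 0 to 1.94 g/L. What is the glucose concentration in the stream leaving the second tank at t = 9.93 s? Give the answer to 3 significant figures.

Species balance on tank i: dCᵢ/dt = (Cᵢ₋₁ − Cᵢ)/τᵢ with τᵢ = Vᵢ/Q.
τ₁ = 17.1/0.947 = 18.057 s; τ₂ = 13.2/0.947 = 13.939 s.
Solving the cascade with C₁(0)=C₂(0)=0 gives C₂(t) = C_in[1 − (τ₁ e^(−t/τ₁) − τ₂ e^(−t/τ₂))/(τ₁ − τ₂)].
At t = 9.93: e^(−t/τ₁) = 0.57699, e^(−t/τ₂) = 0.49046.
C₂ = 1.94·[1 − (18.057·0.57699 − 13.939·0.49046)/(4.1183)] = 1.94·0.13014 = 0.25247 g/L.

0.252 g/L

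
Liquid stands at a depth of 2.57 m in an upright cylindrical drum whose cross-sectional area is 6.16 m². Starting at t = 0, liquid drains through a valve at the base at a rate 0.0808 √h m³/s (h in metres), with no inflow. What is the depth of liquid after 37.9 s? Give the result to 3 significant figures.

1.83 m

With no inflow, A dh/dt = −0.0808 √h.
Separate and integrate: 2(√h − √h₀) = −(0.0808/A) t.
√h = √2.57 − 0.0808·37.9/(2·6.16) = 1.6031 − 0.24856 = 1.3546.
h = 1.3546² = 1.8348 m.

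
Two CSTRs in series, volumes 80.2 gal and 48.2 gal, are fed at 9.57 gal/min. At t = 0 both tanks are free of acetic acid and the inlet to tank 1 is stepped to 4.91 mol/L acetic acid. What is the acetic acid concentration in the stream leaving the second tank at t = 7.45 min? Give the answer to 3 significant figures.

1.54 mol/L

Each tank obeys Vᵢ dCᵢ/dt = Q(Cᵢ₋₁ − Cᵢ), so τᵢ = Vᵢ/Q.
τ₁ = 80.2/9.57 = 8.3804 min; τ₂ = 48.2/9.57 = 5.0366 min.
Solving the cascade with C₁(0)=C₂(0)=0 gives C₂(t) = C_in[1 − (τ₁ e^(−t/τ₁) − τ₂ e^(−t/τ₂))/(τ₁ − τ₂)].
At t = 7.45: e^(−t/τ₁) = 0.41107, e^(−t/τ₂) = 0.22782.
C₂ = 4.91·[1 − (8.3804·0.41107 − 5.0366·0.22782)/(3.3438)] = 4.91·0.31291 = 1.5364 mol/L.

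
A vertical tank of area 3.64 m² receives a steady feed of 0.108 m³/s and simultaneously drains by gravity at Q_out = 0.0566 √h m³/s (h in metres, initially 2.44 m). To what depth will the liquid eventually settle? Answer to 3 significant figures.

3.64 m

Accumulation of liquid (constant cross-section A): A dh/dt = Q_in − 0.0566 √h. At steady state dh/dt = 0:
Q_in = 0.0566 √h_ss ⇒ √h_ss = 0.108/0.0566 = 1.9081.
h_ss = 1.9081² = 3.6409 m. (Since h₀ = 2.44 m < h_ss, the level will rise toward this value.)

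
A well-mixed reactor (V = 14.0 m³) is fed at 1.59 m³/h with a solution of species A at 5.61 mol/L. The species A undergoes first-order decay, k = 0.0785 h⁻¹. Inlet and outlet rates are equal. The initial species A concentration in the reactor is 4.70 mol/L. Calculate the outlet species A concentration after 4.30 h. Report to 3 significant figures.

V dC/dt = Q(C_in − C) − k V C.
This is linear with rate a = Q/V + k = 0.19207 h⁻¹.
C_ss = Q C_in/(Q + kV) = 3.3172 mol/L; C(t) = C_ss + (C₀ − C_ss) e^(−a t).
C(4.30) = 3.3172 + (1.3828)·e^(−0.19207·4.30) = 3.3172 + (1.3828)·0.43784 = 3.9226 mol/L.

3.92 mol/L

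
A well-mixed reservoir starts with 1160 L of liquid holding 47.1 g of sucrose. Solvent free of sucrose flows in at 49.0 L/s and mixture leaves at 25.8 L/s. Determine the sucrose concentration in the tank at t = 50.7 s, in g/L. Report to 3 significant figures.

Let m(t) be the amount of sucrose. Volume: V(t) = V₀ + (Q_in − Q_out) t = 1160 + 23.200 t; V(50.7) = 2336.2 L.
Solute balance: dm/dt = 0 − Q_out C = −Q_out m/V(t).
Separate: dm/m = −Q_out dt/V(t) ⇒ ln(m/m₀) = −(Q_out/(Q_in−Q_out)) ln(V/V₀).
m = m₀ (V₀/V)^(Q_out/(Q_in−Q_out)) = 47.1 × (1160/2336.2)^(1.1121) = 21.621 g.
C = m/V = 21.621/2336.2 = 0.0092548 g/L.

0.00925 g/L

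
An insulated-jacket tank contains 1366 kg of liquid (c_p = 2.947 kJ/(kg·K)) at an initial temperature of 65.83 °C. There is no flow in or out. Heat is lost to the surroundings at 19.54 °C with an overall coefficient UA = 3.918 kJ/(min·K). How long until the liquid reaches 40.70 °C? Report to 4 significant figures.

804.3 min

Energy balance: M c_p dT/dt = −UA(T − T_amb).
τ = M c_p/UA = 1027.46 min; T_ss = T_amb = 19.5400 °C.
T(t) = T_ss + (T₀ − T_ss)e^(−t/τ); set T = 40.70:
t = −τ ln[(T − T_ss)/(T₀ − T_ss)] = −1027.46 · ln(0.457118) = 804.312 min.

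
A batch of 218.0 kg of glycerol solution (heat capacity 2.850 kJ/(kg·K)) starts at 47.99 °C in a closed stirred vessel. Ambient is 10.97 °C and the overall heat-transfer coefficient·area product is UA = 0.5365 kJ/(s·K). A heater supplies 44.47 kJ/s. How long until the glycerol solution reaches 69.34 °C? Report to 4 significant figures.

Lumped-capacitance energy balance: M c_p dT/dt = UA(T_amb − T) + Q̇.
τ = M c_p/UA = 1158.06 s; T_ss = T_amb + Q̇/UA = 10.97 + 44.47/0.5365 = 93.8591 °C.
T(t) = T_ss + (T₀ − T_ss)e^(−t/τ); set T = 69.34:
t = −τ ln[(T − T_ss)/(T₀ − T_ss)] = −1158.06 · ln(0.534545) = 725.340 s.

725.3 s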